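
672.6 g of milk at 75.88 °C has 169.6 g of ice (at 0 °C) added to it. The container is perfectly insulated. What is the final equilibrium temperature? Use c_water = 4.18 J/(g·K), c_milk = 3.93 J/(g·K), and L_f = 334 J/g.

Let T be the final temperature. ΣQ_i = 0:
melt ice: 169.6×334 = 56646; warm the meltwater: 708.93 T; milk cools: 672.6×3.93×(T − 75.88) = 2643.3(T − 75.88)
3352.2 T = 200575 − 56646 = 143929
T ≈ 42.93 °C — above 0 °C, consistent with complete melting.

T_f ≈ 42.9 °C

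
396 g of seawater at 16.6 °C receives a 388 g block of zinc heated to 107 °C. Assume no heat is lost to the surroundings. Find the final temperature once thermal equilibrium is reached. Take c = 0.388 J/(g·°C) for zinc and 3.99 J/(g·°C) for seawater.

T_f ≈ 24.5 °C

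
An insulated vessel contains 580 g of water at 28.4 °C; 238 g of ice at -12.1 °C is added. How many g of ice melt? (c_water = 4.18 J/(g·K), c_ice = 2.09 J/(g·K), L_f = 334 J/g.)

Water can give up m c ΔT = 580×4.18×28.4 = 68853 J before reaching 0 °C.
Of that, 238×2.09×12.1 = 6018.8 J goes to bring the ice to 0 °C, leaving 62834 J.
To melt every bit of ice: 238×334 = 79492 J.
Since 62834 < 79492 J, not all the ice melts; equilibrium is at 0 °C.
Mass melted = 62834/334 ≈ 188.1 g.

m_melted ≈ 188 g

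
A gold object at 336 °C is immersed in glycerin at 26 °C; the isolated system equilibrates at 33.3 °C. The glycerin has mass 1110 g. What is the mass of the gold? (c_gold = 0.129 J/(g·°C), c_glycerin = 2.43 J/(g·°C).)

Heat lost by the gold = heat gained by the glycerin:
m·0.129·(336 − 33.3) = 1110·2.43·(33.3 − 26)
39.05 m = 19690  ⇒  m ≈ 504.3 g

m ≈ 504 g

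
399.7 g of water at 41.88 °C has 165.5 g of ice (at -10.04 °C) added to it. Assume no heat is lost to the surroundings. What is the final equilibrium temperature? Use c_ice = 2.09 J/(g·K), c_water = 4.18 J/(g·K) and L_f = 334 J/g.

T_f ≈ 4.7 °C

Sum of m c ΔT and latent-heat terms is zero:
warm ice to 0 °C: 165.5×2.09×(0 − (-10.04)) = 3472.8; fusion: m_ice L_f = 165.5×334 = 55277; warm the meltwater: 691.79 T; water: 1670.7(T − 41.88)
2362.5 T = 69971 − 58750 = 11221
T ≈ 4.75 °C — above 0 °C, consistent with complete melting.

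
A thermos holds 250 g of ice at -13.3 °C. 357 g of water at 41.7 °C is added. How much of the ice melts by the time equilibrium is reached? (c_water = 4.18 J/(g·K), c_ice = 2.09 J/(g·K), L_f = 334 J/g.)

Cooling the water to 0 °C releases 357×4.18×41.7 = 62227 J.
Of that, 250×2.09×13.3 = 6949.2 J goes to bring the ice to 0 °C, leaving 55278 J.
To melt every bit of ice: 250×334 = 83500 J.
55278 J < 83500 J, so only part of the ice melts and the system sits at 0 °C.
m_melt = 55278 / L_f = 165.5 g.

m_melted ≈ 166 g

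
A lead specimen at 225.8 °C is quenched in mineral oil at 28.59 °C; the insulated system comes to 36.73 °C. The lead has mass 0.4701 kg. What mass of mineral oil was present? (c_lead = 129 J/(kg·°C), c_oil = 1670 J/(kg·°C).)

m ≈ 0.843 kg

|Q_lead| = |Q_oil|:
0.4701×129×(225.8 − 36.73) = m×1670×(36.73 − 28.59)
13594 m = 11466  ⇒  m ≈ 0.8435 kg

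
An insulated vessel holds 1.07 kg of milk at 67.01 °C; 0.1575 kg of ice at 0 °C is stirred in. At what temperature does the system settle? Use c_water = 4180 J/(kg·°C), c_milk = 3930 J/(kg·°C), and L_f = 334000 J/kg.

T_f ≈ 47.1 °C

Let T be the final temperature. ΣQ_i = 0:
latent heat to melt: 0.1575×334000 = 52605
  warm the meltwater: 658.35 T
  milk: 4205.1(T − 67.01)
4863.5 T = 281784 − 52605 = 229179
T ≈ 47.12 °C. Since T > 0 °C, the all-ice-melts assumption holds.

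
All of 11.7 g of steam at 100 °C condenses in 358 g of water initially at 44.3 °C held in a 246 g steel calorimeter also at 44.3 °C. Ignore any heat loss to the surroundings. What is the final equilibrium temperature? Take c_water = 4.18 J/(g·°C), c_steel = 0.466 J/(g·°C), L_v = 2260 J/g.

Heat gained plus heat lost sum to zero:
steam→water at 100 °C releases m L_v = 11.7·2260 = 26442
  condensate cools 100→T: 11.7·4.18·(T − 100) = 48.91(T − 100)
  water warms: 358·4.18·(T − 44.3) = 1496.4(T − 44.3)
  steel cup: 246·0.466·(T − 44.3) = 114.64(T − 44.3)
1660 T = 26442 + 4890.6 + 71371 = 102703
T ≈ 61.87 °C (< 100 °C, so full condensation is consistent).

T_f ≈ 61.9 °C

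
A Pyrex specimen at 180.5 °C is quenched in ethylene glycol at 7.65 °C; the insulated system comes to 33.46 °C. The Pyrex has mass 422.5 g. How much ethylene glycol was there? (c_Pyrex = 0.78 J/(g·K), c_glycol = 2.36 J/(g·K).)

m ≈ 796 g

Conservation of energy gives ΣQ = 0:
422.5×0.78×(33.46 − 180.5) + m×2.36×(33.46 − 7.65) = 0
60.91 m = 48457
m = 48457/60.91 ≈ 795.5 g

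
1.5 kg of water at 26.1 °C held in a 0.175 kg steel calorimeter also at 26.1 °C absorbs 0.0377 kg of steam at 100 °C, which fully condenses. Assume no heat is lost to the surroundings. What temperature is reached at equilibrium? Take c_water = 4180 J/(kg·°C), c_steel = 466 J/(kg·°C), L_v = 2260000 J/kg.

Taking heat into each body as positive, Σ m c ΔT = 0:
condense steam: −0.0377×2260000 = −85202; condensed water 100 °C→T: 157.59(T − 100); original water: 6270(T − 26.1); cup: 81.55(T − 26.1)
6509.1 T = 85202 + 15759 + 165775 = 266736
T ≈ 40.98 °C (< 100 °C, so full condensation is consistent).

T_f ≈ 41.0 °C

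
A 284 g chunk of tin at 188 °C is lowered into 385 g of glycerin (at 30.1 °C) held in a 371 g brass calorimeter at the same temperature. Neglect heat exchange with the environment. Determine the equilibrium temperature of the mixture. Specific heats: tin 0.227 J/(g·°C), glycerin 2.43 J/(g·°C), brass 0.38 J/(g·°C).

T_f ≈ 39.0 °C

T_f = Σ m_i c_i T_i / Σ m_i c_i:
T_f = (64.47×188 + 935.55×30.1 + 140.98×30.1) / (64.47 + 935.55 + 140.98)
    = 44524 / 1141 ≈ 39.02 °C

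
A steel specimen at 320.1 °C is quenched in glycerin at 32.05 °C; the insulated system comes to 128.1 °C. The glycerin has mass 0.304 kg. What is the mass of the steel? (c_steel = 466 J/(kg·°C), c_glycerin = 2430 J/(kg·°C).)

Energy conservation, ΣQ = 0:
m×466×(128.1 − 320.1) + 0.304×2430×(128.1 − 32.05) = 0
-89472 m = -70954
m = -70954/-89472 ≈ 0.793 kg

m ≈ 0.793 kg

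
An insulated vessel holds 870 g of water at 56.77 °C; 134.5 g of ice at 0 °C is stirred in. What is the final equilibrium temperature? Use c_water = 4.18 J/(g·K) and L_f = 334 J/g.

Energy conservation, ΣQ = 0:
latent heat to melt: 134.5·334 = 44923
  meltwater 0→T: 134.5·4.18·T = 562.21 T
  water cools: 870·4.18·(T − 56.77) = 3636.6(T − 56.77)
4198.8 T = 206450 − 44923 = 161527
T ≈ 38.47 °C (positive, so assuming full melt was valid).

T_f ≈ 38.5 °C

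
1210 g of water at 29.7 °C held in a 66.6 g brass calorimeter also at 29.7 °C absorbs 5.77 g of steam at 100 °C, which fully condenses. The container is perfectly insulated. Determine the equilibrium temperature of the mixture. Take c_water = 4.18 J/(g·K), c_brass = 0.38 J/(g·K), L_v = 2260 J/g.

T_f ≈ 32.6 °C

Energy balance with sensible and latent terms:
latent heat released on condensation: 5.77·2260 = 13040
  condensed water 100 °C→T: 24.12(T − 100)
  original water: 5057.8(T − 29.7)
  cup: 25.31(T − 29.7)
5107.2 T = 13040 + 2411.9 + 150968 = 166420
T ≈ 32.59 °C (< 100 °C, so full condensation is consistent).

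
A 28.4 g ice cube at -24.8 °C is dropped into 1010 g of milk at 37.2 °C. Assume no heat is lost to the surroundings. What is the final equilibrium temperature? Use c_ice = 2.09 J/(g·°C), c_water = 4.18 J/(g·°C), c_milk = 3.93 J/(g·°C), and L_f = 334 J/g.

T_f ≈ 33.4 °C

Energy conservation, ΣQ = 0:
warm ice to 0 °C: 28.4×2.09×(0 − (-24.8)) = 1472
  melt ice: 28.4×334 = 9485.6
  meltwater 0→T: 28.4×4.18×T = 118.71 T
  milk: 3969.3(T − 37.2)
4088 T = 147658 − 10958 = 136700
T ≈ 33.44 °C. Since T > 0 °C, the all-ice-melts assumption holds.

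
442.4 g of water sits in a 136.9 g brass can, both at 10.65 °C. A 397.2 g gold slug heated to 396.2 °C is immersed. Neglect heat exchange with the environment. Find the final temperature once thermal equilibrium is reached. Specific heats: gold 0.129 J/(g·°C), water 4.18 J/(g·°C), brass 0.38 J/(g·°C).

T_f ≈ 20.8 °C

Conservation of energy gives ΣQ = 0:
397.2×0.129×(T − 396.2) + 442.4×4.18×(T − 10.65) + 136.9×0.38×(T − 10.65) = 0
1952.5 T = 40549
T ≈ 20.77 °C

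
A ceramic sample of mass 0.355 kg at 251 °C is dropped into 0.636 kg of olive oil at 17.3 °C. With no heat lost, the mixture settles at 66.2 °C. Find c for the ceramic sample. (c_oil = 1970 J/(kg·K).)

c ≈ 934 J/(kg·K)

Setting the total heat transfer to zero:
0.355×c×(66.2 − 251) + 0.636×1970×(66.2 − 17.3) = 0
-65.6 c = -61268
c = -61268/-65.6 ≈ 933.9 J/(kg·K)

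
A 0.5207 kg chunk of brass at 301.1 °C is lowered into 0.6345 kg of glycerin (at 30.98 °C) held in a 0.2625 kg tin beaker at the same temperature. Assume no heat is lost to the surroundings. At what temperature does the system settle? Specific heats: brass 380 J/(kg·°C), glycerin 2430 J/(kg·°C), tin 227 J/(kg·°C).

Heat gained plus heat lost sum to zero:
0.5207·380·(T − 301.1) + 0.6345·2430·(T − 30.98) + 0.2625·227·(T − 30.98) = 0
1799.3 T = 109190
T ≈ 60.68 °C

T_f ≈ 60.7 °C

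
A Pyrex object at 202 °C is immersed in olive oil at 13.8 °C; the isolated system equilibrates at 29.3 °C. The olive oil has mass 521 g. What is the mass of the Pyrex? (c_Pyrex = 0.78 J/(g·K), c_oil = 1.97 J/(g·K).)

m ≈ 118 g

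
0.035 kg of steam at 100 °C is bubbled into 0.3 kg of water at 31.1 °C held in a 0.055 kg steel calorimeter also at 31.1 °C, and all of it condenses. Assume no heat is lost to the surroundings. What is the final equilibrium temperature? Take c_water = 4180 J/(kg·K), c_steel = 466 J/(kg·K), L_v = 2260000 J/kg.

T_f ≈ 93.6 °C

Heat gained plus heat lost sum to zero:
latent heat released on condensation: 0.035·2260000 = 79100
  condensed water 100 °C→T: 146.3(T − 100)
  water warms: 0.3·4180·(T − 31.1) = 1254(T − 31.1)
  cup: 25.63(T − 31.1)
1425.9 T = 79100 + 14630 + 39796 = 133526
T ≈ 93.64 °C, under the boiling point, so the assumption holds.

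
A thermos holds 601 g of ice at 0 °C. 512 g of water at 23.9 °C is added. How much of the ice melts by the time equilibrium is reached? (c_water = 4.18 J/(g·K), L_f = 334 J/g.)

Water can give up m c ΔT = 512×4.18×23.9 = 51150 J before reaching 0 °C.
Fully melting the ice requires m_ice L_f = 601×334 = 200734 J.
That's not enough to melt it all — equilibrium is at 0 °C with ice remaining.
m_melted×334 = 51150  ⇒  m_melted ≈ 153.1 g.

m_melted ≈ 153 g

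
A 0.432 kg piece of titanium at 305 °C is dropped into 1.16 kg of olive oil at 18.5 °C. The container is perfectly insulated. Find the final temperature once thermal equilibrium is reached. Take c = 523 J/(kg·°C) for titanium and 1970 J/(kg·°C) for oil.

Heat gained plus heat lost sum to zero:
0.432·523·(T − 305) + 1.16·1970·(T − 18.5) = 0
2511.1 T = 111187
T = 111187/2511.1 ≈ 44.28 °C

T_f ≈ 44.3 °C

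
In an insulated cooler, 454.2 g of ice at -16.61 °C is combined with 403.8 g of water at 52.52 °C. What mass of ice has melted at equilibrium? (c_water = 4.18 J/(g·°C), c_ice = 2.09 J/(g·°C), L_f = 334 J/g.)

m_melted ≈ 218 g

Water can give up m c ΔT = 403.8·4.18·52.52 = 88648 J before reaching 0 °C.
Warming the ice to 0 °C takes 454.2·2.09·16.61 = 15768 J, leaving 72880 J for melting.
Fully melting the ice requires m_ice L_f = 454.2·334 = 151703 J.
Since 72880 < 151703 J, not all the ice melts; equilibrium is at 0 °C.
m_melted·334 = 72880  ⇒  m_melted ≈ 218.2 g.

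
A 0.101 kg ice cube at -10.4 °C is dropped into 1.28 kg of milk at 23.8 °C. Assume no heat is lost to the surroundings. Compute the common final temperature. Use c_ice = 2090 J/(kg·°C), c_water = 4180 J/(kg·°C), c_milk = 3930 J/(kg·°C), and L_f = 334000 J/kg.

T_f ≈ 15.4 °C

Taking heat into each body as positive, Σ m c ΔT = 0:
ice -10.4→0 °C: 0.101·2090·10.4 = 2195.3; fusion: m_ice L_f = 0.101·334000 = 33734; warm the meltwater: 422.18 T; milk cools: 1.28·3930·(T − 23.8) = 5030.4(T − 23.8)
5452.6 T = 119724 − 35929 = 83794
T ≈ 15.37 °C. Since T > 0 °C, the all-ice-melts assumption holds.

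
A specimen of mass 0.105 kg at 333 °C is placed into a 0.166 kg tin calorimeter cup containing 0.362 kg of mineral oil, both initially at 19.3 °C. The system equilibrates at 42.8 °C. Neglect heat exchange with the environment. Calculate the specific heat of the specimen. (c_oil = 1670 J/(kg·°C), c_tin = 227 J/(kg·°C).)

Heat gained plus heat lost sum to zero:
0.105·c·(42.8 − 333) + 0.362·1670·(42.8 − 19.3) + 0.166·227·(42.8 − 19.3) = 0
-30.47 c = -15092
c = -15092/-30.47 ≈ 495.3 J/(kg·°C)

c ≈ 495 J/(kg·°C)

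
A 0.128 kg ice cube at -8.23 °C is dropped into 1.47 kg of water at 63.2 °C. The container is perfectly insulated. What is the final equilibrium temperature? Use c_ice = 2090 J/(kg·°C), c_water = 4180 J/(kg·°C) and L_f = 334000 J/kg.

T_f ≈ 51.4 °C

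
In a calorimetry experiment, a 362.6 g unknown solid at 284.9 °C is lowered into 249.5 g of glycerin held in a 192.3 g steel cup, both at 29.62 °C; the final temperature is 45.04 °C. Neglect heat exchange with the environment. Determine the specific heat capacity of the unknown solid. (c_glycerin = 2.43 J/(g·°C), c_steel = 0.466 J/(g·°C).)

Energy conservation, ΣQ = 0:
362.6·c·(45.04 − 284.9) + 249.5·2.43·(45.04 − 29.62) + 192.3·0.466·(45.04 − 29.62) = 0
-86973 c = -10731
c = -10731/-86973 ≈ 0.1234 J/(g·°C)

c ≈ 0.123 J/(g·°C)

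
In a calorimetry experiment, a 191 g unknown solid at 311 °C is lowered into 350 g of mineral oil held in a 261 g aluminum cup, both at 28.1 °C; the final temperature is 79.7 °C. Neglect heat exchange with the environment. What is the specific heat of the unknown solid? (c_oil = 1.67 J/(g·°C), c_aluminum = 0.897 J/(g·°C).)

c ≈ 0.956 J/(g·°C)

Heat gained plus heat lost sum to zero:
191·c·(79.7 − 311) + 350·1.67·(79.7 − 28.1) + 261·0.897·(79.7 − 28.1) = 0
-44178 c = -42241
c = -42241/-44178 ≈ 0.9561 J/(g·°C)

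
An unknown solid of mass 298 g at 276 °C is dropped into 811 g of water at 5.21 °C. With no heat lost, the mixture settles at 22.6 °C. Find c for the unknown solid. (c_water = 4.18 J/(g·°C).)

m_s c (T_s − T_f) = m_water c_water (T_f − T_0):
298×c×(276 − 22.6) = 811×4.18×(22.6 − 5.21)
75513 c = 58952  ⇒  c ≈ 0.7807 J/(g·°C)

c ≈ 0.781 J/(g·°C)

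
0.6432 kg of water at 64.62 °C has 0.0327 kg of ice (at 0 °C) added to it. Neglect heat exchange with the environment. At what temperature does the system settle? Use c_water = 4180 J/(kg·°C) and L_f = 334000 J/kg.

T_f ≈ 57.6 °C

Setting the total heat transfer to zero:
melt ice: 0.0327×334000 = 10922; warm the meltwater: 136.69 T; water: 2688.6(T − 64.62)
2825.3 T = 173736 − 10922 = 162814
T ≈ 57.63 °C (positive, so assuming full melt was valid).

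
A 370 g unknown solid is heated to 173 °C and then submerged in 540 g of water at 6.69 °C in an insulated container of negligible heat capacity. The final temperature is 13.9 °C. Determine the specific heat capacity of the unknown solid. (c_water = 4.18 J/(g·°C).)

Let T be the final temperature. ΣQ_i = 0:
370×c×(13.9 − 173) + 540×4.18×(13.9 − 6.69) = 0
-58867 c = -16274
c = -16274/-58867 ≈ 0.2765 J/(g·°C)

c ≈ 0.276 J/(g·°C)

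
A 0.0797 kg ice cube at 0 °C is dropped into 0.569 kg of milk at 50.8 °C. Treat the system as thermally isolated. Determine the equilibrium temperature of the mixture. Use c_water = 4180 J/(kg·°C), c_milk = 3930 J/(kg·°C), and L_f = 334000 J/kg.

T_f ≈ 33.9 °C

Energy balance with sensible and latent terms:
fusion: m_ice L_f = 0.0797·334000 = 26620; warm the meltwater: 333.15 T; milk cools: 0.569·3930·(T − 50.8) = 2236.2(T − 50.8)
2569.3 T = 113597 − 26620 = 86978
T ≈ 33.85 °C. Since T > 0 °C, the all-ice-melts assumption holds.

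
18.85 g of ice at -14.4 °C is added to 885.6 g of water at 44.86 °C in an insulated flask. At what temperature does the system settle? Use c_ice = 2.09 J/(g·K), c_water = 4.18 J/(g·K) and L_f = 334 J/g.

T_f ≈ 42.1 °C

Sum of m c ΔT and latent-heat terms is zero:
ice -14.4→0 °C: 18.85×2.09×14.4 = 567.31; latent heat to melt: 18.85×334 = 6295.9; meltwater 0→T: 18.85×4.18×T = 78.79 T; water cools: 885.6×4.18×(T − 44.86) = 3701.8(T − 44.86)
3780.6 T = 166063 − 6863.2 = 159200
T ≈ 42.11 °C — above 0 °C, consistent with complete melting.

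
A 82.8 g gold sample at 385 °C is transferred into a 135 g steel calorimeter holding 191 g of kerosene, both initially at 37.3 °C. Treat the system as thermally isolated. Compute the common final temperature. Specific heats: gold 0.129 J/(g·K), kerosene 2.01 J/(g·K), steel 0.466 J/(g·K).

Taking heat into each body as positive, Σ m c ΔT = 0:
82.8*0.129*(T − 385) + 191*2.01*(T − 37.3) + 135*0.466*(T − 37.3) = 0
457.5 T = 20779
T = 20779/457.5 ≈ 45.42 °C

T_f ≈ 45.4 °C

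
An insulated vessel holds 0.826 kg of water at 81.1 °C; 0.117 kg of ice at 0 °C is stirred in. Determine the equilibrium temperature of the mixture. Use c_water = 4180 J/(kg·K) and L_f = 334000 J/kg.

T_f ≈ 61.1 °C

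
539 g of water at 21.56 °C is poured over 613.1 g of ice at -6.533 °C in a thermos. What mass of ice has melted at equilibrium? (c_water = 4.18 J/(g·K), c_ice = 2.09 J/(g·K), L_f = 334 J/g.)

Cooling the water to 0 °C releases 539·4.18·21.56 = 48575 J.
Of that, 613.1·2.09·6.533 = 8371.2 J goes to bring the ice to 0 °C, leaving 40204 J.
Melting all 613.1 g of ice would need 613.1·334 = 204775 J.
40204 J < 204775 J, so only part of the ice melts and the system sits at 0 °C.
m_melted·334 = 40204  ⇒  m_melted ≈ 120.4 g.

m_melted ≈ 120 g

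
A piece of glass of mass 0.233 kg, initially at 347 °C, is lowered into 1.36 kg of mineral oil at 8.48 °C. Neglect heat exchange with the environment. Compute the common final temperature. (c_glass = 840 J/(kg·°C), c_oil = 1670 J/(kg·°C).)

T_f ≈ 35.3 °C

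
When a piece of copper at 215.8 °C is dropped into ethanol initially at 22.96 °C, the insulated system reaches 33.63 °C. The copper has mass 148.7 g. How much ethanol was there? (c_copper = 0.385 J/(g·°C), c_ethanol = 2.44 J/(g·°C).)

m ≈ 401 g

|Q_copper| = |Q_ethanol|:
148.7×0.385×(215.8 − 33.63) = m×2.44×(33.63 − 22.96)
26.03 m = 10429  ⇒  m ≈ 400.6 g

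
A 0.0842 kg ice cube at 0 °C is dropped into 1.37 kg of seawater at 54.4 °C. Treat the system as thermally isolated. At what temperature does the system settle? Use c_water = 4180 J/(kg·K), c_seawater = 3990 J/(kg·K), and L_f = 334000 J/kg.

T_f ≈ 46.3 °C

Energy balance with sensible and latent terms:
fusion: m_ice L_f = 0.0842·334000 = 28123; warm the meltwater: 351.96 T; seawater cools: 1.37·3990·(T − 54.4) = 5466.3(T − 54.4)
5818.3 T = 297367 − 28123 = 269244
T ≈ 46.28 °C. Since T > 0 °C, the all-ice-melts assumption holds.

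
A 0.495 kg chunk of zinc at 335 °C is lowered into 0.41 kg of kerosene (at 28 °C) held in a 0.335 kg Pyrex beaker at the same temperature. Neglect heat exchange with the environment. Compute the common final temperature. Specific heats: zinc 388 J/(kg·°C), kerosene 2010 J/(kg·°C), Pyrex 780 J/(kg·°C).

T_f ≈ 74.2 °C

T_f is the heat-capacity-weighted average of the initial temperatures:
T_f = (192.06×335 + 824.1×28 + 261.3×28) / (192.06 + 824.1 + 261.3)
    = 94731 / 1277.5 ≈ 74.16 °C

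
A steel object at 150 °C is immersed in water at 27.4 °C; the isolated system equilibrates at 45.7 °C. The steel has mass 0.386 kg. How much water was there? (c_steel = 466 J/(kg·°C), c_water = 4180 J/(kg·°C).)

m ≈ 0.245 kg

Heat lost by the steel = heat gained by the water:
0.386×466×(150 − 45.7) = m×4180×(45.7 − 27.4)
76494 m = 18761  ⇒  m ≈ 0.2453 kg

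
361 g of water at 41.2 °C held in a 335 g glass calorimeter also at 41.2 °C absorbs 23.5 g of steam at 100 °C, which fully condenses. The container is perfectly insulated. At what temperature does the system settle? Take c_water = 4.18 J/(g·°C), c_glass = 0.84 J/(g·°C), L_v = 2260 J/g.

T_f ≈ 72.4 °C

Conservation of energy gives ΣQ = 0:
steam→water at 100 °C releases m L_v = 23.5×2260 = 53110; condensed water 100 °C→T: 98.23(T − 100); water warms: 361×4.18×(T − 41.2) = 1509(T − 41.2); glass cup: 335×0.84×(T − 41.2) = 281.4(T − 41.2)
1888.6 T = 53110 + 9823 + 73764 = 136697
T ≈ 72.38 °C, under the boiling point, so the assumption holds.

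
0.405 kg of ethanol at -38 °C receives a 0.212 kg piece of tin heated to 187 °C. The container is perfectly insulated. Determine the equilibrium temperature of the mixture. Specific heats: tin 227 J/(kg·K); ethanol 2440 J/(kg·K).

T_f ≈ -27.6 °C

Conservation of energy gives ΣQ = 0:
0.212*227*(T − 187) + 0.405*2440*(T − (-38)) = 0
1036.3 T = -28552
T = -28552 / 1036.3 = -27.6 °C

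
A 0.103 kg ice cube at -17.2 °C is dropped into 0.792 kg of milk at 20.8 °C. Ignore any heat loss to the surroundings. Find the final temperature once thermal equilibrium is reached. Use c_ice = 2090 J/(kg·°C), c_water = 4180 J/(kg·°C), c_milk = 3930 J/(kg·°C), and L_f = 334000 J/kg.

Setting the total heat transfer to zero:
ice -17.2→0 °C: 0.103·2090·17.2 = 3702.6; melt ice: 0.103·334000 = 34402; warm the meltwater: 430.54 T; milk: 3112.6(T − 20.8)
3543.1 T = 64741 − 38105 = 26637
T ≈ 7.52 °C — above 0 °C, consistent with complete melting.

T_f ≈ 7.5 °C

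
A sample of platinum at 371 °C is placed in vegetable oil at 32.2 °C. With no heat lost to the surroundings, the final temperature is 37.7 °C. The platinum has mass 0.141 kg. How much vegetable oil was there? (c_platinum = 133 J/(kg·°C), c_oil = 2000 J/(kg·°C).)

|Q_platinum| = |Q_oil|:
0.141×133×(371 − 37.7) = m×2000×(37.7 − 32.2)
11000 m = 6250.4  ⇒  m ≈ 0.5682 kg

m ≈ 0.568 kg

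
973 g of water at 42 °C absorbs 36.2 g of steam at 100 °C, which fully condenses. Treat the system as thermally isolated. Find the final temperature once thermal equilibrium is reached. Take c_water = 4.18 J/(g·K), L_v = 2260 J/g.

Heat gained plus heat lost sum to zero:
condense steam: −36.2·2260 = −81812; condensed water 100 °C→T: 151.32(T − 100); water warms: 973·4.18·(T − 42) = 4067.1(T − 42)
4218.5 T = 81812 + 15132 + 170820 = 267763
T ≈ 63.47 °C — below 100 °C, confirming all the steam condensed.

T_f ≈ 63.5 °C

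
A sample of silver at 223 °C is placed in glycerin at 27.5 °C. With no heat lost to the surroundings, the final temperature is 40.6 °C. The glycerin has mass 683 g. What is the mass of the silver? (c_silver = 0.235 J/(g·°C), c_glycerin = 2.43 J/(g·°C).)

Heat lost by the silver = heat gained by the glycerin:
m×0.235×(223 − 40.6) = 683×2.43×(40.6 − 27.5)
42.86 m = 21742  ⇒  m ≈ 507.2 g

m ≈ 507 g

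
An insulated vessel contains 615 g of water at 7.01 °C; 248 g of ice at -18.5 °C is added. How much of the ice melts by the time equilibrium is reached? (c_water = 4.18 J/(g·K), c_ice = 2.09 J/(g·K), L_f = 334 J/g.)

m_melted ≈ 25.2 g

Water can give up m c ΔT = 615·4.18·7.01 = 18021 J before reaching 0 °C.
Warming the ice to 0 °C takes 248·2.09·18.5 = 9588.9 J, leaving 8431.7 J for melting.
Fully melting the ice requires m_ice L_f = 248·334 = 82832 J.
8431.7 J < 82832 J, so only part of the ice melts and the system sits at 0 °C.
Mass melted = 8431.7/334 ≈ 25.24 g.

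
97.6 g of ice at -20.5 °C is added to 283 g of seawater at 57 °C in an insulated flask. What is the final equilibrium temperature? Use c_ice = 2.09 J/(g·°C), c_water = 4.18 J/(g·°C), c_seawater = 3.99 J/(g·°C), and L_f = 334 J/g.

T_f ≈ 17.9 °C

Conservation of energy gives ΣQ = 0:
ice -20.5→0 °C: 97.6·2.09·20.5 = 4181.7
  latent heat to melt: 97.6·334 = 32598
  warm the meltwater: 407.97 T
  seawater: 1129.2(T − 57)
1537.1 T = 64363 − 36780 = 27583
T ≈ 17.94 °C — above 0 °C, consistent with complete melting.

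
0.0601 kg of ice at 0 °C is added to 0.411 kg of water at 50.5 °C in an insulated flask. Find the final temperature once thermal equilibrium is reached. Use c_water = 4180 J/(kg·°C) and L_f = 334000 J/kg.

T_f ≈ 33.9 °C

Conservation of energy gives ΣQ = 0:
melt ice: 0.0601·334000 = 20073
  meltwater 0→T: 0.0601·4180·T = 251.22 T
  water: 1718(T − 50.5)
1969.2 T = 86758 − 20073 = 66685
T ≈ 33.86 °C. Since T > 0 °C, the all-ice-melts assumption holds.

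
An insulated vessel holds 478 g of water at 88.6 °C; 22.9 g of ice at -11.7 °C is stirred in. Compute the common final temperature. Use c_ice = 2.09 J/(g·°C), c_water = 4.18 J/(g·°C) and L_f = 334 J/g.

T_f ≈ 80.6 °C

Let T be the final temperature. ΣQ_i = 0:
ice -11.7→0 °C: 22.9×2.09×11.7 = 559.97; melt ice: 22.9×334 = 7648.6; meltwater 0→T: 22.9×4.18×T = 95.72 T; water cools: 478×4.18×(T − 88.6) = 1998(T − 88.6)
2093.8 T = 177026 − 8208.6 = 168818
T ≈ 80.63 °C. Since T > 0 °C, the all-ice-melts assumption holds.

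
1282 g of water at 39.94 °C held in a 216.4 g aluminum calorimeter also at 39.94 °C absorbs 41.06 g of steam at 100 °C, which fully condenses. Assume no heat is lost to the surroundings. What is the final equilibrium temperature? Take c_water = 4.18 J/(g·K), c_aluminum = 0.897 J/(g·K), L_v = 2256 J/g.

T_f ≈ 57.9 °C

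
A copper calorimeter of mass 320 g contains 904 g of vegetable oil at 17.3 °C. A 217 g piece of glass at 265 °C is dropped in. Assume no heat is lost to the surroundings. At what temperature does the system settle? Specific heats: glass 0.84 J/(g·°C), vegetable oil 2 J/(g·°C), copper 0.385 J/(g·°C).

T_f ≈ 38.7 °C

Energy conservation, ΣQ = 0:
217·0.84·(T − 265) + 904·2·(T − 17.3) + 320·0.385·(T − 17.3) = 0
(182.28 + 1808 + 123.2) T = 182.28·265 + 1808·17.3 + 123.2·17.3
T ≈ 38.66 °C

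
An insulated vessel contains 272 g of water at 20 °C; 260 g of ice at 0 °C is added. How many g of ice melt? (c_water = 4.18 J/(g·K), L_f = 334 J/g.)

m_melted ≈ 68.1 g

Heat available from the water dropping to 0 °C: 272·4.18·20 = 22739 J.
Melting all 260 g of ice would need 260·334 = 86840 J.
Since 22739 < 86840 J, not all the ice melts; equilibrium is at 0 °C.
m_melt = 22739 / L_f = 68.08 g.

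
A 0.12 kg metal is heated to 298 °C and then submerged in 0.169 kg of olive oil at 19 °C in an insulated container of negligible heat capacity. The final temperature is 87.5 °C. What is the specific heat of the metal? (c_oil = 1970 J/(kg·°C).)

c ≈ 903 J/(kg·°C)

Energy conservation, ΣQ = 0:
0.12·c·(87.5 − 298) + 0.169·1970·(87.5 − 19) = 0
-25.26 c = -22806
c = -22806/-25.26 ≈ 902.8 J/(kg·°C)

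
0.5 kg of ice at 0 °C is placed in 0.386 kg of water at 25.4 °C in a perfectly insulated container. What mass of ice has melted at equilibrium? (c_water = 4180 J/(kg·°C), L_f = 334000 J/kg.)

m_melted ≈ 0.123 kg

Heat available from the water dropping to 0 °C: 0.386·4180·25.4 = 40982 J.
Fully melting the ice requires m_ice L_f = 0.5·334000 = 167000 J.
That's not enough to melt it all — equilibrium is at 0 °C with ice remaining.
m_melted·334000 = 40982  ⇒  m_melted ≈ 0.1227 kg.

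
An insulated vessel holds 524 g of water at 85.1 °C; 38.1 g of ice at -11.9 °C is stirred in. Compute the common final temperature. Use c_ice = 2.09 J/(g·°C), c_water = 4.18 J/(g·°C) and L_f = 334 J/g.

T_f ≈ 73.5 °C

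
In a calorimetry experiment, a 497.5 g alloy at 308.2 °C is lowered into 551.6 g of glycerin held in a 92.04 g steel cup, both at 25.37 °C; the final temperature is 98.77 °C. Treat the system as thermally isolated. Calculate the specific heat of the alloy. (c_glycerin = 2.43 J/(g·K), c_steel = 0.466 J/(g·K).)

Conservation of energy gives ΣQ = 0:
497.5·c·(98.77 − 308.2) + 551.6·2.43·(98.77 − 25.37) + 92.04·0.466·(98.77 − 25.37) = 0
-104191 c = -101533
c = -101533/-104191 ≈ 0.9745 J/(g·K)

c ≈ 0.974 J/(g·K)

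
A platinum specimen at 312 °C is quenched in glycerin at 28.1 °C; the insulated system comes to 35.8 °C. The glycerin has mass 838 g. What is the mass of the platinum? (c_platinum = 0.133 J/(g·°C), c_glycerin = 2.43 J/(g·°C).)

m ≈ 427 g

Energy conservation, ΣQ = 0:
m·0.133·(35.8 − 312) + 838·2.43·(35.8 − 28.1) = 0
-36.73 m = -15680
m = -15680/-36.73 ≈ 426.8 g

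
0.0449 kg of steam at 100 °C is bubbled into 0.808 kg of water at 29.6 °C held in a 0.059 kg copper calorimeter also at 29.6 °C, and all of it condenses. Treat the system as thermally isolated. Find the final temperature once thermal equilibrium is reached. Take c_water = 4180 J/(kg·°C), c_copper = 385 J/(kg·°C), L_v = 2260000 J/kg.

T_f ≈ 61.6 °C

Energy conservation, ΣQ = 0:
steam→water at 100 °C releases m L_v = 0.0449×2260000 = 101474
  condensate cools 100→T: 0.0449×4180×(T − 100) = 187.68(T − 100)
  water warms: 0.808×4180×(T − 29.6) = 3377.4(T − 29.6)
  copper cup: 0.059×385×(T − 29.6) = 22.71(T − 29.6)
3587.8 T = 101474 + 18768 + 100645 = 220887
T ≈ 61.57 °C — below 100 °C, confirming all the steam condensed.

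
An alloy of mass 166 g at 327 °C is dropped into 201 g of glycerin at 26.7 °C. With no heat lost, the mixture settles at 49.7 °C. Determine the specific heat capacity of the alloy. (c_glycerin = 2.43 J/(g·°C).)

m_s c (T_s − T_f) = m_glycerin c_glycerin (T_f − T_0):
166×c×(327 − 49.7) = 201×2.43×(49.7 − 26.7)
46032 c = 11234  ⇒  c ≈ 0.244 J/(g·°C)

c ≈ 0.244 J/(g·°C)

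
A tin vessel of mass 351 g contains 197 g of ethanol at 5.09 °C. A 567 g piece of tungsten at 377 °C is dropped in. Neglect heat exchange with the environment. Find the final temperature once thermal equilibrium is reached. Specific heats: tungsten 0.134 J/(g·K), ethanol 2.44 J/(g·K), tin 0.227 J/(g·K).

T_f ≈ 49.5 °C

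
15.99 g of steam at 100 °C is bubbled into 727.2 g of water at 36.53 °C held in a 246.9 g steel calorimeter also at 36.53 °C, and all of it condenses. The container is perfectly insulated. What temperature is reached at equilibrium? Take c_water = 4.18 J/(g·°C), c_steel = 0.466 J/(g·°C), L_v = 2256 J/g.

Heat gained plus heat lost sum to zero:
condense steam: −15.99×2256 = −36073; condensate cools 100→T: 15.99×4.18×(T − 100) = 66.84(T − 100); original water: 3039.7(T − 36.53); cup: 115.06(T − 36.53)
3221.6 T = 36073 + 6683.8 + 115243 = 158000
T ≈ 49.04 °C — below 100 °C, confirming all the steam condensed.

T_f ≈ 49.0 °C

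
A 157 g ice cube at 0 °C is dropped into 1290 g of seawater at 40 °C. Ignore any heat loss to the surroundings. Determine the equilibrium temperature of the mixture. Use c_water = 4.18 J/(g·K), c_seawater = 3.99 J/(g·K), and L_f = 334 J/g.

Energy conservation, ΣQ = 0:
fusion: m_ice L_f = 157·334 = 52438
  meltwater 0→T: 157·4.18·T = 656.26 T
  seawater: 5147.1(T − 40)
5803.4 T = 205884 − 52438 = 153446
T ≈ 26.44 °C (positive, so assuming full melt was valid).

T_f ≈ 26.4 °C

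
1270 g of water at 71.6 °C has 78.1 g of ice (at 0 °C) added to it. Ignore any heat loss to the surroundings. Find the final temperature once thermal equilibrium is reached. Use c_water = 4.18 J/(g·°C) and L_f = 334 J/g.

T_f ≈ 62.8 °C

Net heat exchanged in the isolated system is zero:
latent heat to melt: 78.1×334 = 26085
  warm the meltwater: 326.46 T
  water cools: 1270×4.18×(T − 71.6) = 5308.6(T − 71.6)
5635.1 T = 380096 − 26085 = 354010
T ≈ 62.82 °C. Since T > 0 °C, the all-ice-melts assumption holds.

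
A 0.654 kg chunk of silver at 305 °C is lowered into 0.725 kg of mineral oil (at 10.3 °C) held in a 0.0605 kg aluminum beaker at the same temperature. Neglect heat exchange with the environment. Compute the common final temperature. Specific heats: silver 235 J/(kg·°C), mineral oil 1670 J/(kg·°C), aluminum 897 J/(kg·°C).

Heat gained plus heat lost sum to zero:
0.654*235*(T − 305) + 0.725*1670*(T − 10.3) + 0.0605*897*(T − 10.3) = 0
153.69(T − 305) + 1210.8(T − 10.3) + 54.27(T − 10.3) = 0
(153.69 + 1210.8 + 54.27) T = 153.69*305 + 1210.8*10.3 + 54.27*10.3
T = 59905/1418.7 ≈ 42.23 °C

T_f ≈ 42.2 °C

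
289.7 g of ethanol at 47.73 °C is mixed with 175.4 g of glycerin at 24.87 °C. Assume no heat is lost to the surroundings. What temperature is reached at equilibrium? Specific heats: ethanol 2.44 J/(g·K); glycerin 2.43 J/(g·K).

T_f ≈ 39.1 °C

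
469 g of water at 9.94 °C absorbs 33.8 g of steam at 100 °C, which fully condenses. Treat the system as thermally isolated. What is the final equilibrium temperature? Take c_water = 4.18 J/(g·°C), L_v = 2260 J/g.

T_f ≈ 52.3 °C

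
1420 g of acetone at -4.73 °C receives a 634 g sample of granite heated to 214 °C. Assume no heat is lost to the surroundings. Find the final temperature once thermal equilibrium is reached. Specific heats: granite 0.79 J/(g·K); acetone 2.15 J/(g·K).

Let T be the final temperature. ΣQ_i = 0:
634*0.79*(T − 214) + 1420*2.15*(T − (-4.73)) = 0
500.86(T − 214) + 3053(T − (-4.73)) = 0
(500.86 + 3053) T = 500.86*214 + 3053*(-4.73)
T ≈ 26.10 °C

T_f ≈ 26.1 °C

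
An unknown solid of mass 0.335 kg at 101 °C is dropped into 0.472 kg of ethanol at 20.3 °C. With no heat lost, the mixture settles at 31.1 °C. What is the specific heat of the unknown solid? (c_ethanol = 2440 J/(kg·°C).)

c ≈ 531 J/(kg·°C)

Heat gained plus heat lost sum to zero:
0.335·c·(31.1 − 101) + 0.472·2440·(31.1 − 20.3) = 0
-23.42 c = -12438
c = -12438/-23.42 ≈ 531.2 J/(kg·°C)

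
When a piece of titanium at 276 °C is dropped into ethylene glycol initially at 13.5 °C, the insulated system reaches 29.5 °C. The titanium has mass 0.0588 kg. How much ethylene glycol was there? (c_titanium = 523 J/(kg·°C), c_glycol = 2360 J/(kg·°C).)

Heat lost by the titanium = heat gained by the glycol:
0.0588×523×(276 − 29.5) = m×2360×(29.5 − 13.5)
37760 m = 7580.5  ⇒  m ≈ 0.2008 kg

m ≈ 0.201 kg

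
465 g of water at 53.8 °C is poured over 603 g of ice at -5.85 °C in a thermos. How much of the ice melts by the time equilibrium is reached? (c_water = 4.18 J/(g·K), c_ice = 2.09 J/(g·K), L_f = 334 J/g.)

Cooling the water to 0 °C releases 465×4.18×53.8 = 104571 J.
Warming the ice to 0 °C takes 603×2.09×5.85 = 7372.6 J, leaving 97198 J for melting.
To melt every bit of ice: 603×334 = 201402 J.
Since 97198 < 201402 J, not all the ice melts; equilibrium is at 0 °C.
Mass melted = 97198/334 ≈ 291 g.

m_melted ≈ 291 g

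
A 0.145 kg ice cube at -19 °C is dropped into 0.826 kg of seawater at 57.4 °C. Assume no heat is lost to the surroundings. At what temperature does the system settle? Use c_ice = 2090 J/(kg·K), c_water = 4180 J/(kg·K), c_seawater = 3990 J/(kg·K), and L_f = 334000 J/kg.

T_f ≈ 34.6 °C

Energy balance with sensible and latent terms:
warm ice to 0 °C: 0.145·2090·(0 − (-19)) = 5757.9
  latent heat to melt: 0.145·334000 = 48430
  warm the meltwater: 606.1 T
  seawater cools: 0.826·3990·(T − 57.4) = 3295.7(T − 57.4)
3901.8 T = 189175 − 54188 = 134988
T ≈ 34.60 °C (positive, so assuming full melt was valid).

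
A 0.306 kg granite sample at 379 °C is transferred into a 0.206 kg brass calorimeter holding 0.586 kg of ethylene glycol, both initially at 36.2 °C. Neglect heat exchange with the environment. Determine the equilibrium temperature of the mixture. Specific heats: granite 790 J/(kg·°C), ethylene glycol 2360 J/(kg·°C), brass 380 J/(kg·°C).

Conservation of energy gives ΣQ = 0:
0.306*790*(T − 379) + 0.586*2360*(T − 36.2) + 0.206*380*(T − 36.2) = 0
(241.74 + 1383 + 78.28) T = 241.74*379 + 1383*36.2 + 78.28*36.2
T = 144516 / 1703 = 84.9 °C

T_f ≈ 84.9 °C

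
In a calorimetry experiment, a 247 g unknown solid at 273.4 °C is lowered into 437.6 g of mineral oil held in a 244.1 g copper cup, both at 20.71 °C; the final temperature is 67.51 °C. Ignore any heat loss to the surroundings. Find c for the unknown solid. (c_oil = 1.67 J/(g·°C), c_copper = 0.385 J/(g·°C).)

Conservation of energy gives ΣQ = 0:
247×c×(67.51 − 273.4) + 437.6×1.67×(67.51 − 20.71) + 244.1×0.385×(67.51 − 20.71) = 0
-50855 c = -38599
c = -38599/-50855 ≈ 0.759 J/(g·°C)

c ≈ 0.759 J/(g·°C)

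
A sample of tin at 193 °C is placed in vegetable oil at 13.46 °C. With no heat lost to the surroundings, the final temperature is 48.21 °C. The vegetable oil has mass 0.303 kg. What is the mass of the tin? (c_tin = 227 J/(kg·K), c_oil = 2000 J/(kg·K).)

Conservation of energy gives ΣQ = 0:
m·227·(48.21 − 193) + 0.303·2000·(48.21 − 13.46) = 0
-32867 m = -21058
m = -21058/-32867 ≈ 0.6407 kg

m ≈ 0.641 kg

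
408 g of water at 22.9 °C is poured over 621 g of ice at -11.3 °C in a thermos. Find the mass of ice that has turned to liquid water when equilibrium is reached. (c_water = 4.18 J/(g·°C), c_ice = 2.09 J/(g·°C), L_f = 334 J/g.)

Cooling the water to 0 °C releases 408·4.18·22.9 = 39055 J.
Of that, 621·2.09·11.3 = 14666 J goes to bring the ice to 0 °C, leaving 24388 J.
To melt every bit of ice: 621·334 = 207414 J.
24388 J < 207414 J, so only part of the ice melts and the system sits at 0 °C.
Mass melted = 24388/334 ≈ 73.02 g.

m_melted ≈ 73 g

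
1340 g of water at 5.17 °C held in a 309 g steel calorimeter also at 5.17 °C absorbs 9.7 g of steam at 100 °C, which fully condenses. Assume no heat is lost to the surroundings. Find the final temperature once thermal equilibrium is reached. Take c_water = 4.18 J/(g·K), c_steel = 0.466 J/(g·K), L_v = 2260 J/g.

T_f ≈ 9.6 °C

Setting the total heat transfer to zero:
steam→water at 100 °C releases m L_v = 9.7·2260 = 21922; condensate cools 100→T: 9.7·4.18·(T − 100) = 40.55(T − 100); water warms: 1340·4.18·(T − 5.17) = 5601.2(T − 5.17); steel cup: 309·0.466·(T − 5.17) = 143.99(T − 5.17)
5785.7 T = 21922 + 4054.6 + 29703 = 55679
T ≈ 9.62 °C, under the boiling point, so the assumption holds.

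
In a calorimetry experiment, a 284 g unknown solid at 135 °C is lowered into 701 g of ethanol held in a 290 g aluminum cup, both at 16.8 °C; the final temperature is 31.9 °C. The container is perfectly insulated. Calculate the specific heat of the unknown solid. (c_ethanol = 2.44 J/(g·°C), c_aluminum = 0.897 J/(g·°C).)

Let T be the final temperature. ΣQ_i = 0:
284×c×(31.9 − 135) + 701×2.44×(31.9 − 16.8) + 290×0.897×(31.9 − 16.8) = 0
-29280 c = -29756
c = -29756/-29280 ≈ 1.016 J/(g·°C)

c ≈ 1.02 J/(g·°C)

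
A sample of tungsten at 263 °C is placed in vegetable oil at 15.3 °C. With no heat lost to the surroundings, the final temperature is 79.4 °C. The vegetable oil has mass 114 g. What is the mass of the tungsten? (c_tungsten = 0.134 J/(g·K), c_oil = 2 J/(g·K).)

m ≈ 594 g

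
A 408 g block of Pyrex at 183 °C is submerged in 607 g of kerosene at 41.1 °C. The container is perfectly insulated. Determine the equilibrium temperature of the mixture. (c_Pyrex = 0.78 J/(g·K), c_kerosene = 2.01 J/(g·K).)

T_f ≈ 70.5 °C

Heat lost by the Pyrex equals heat gained by the kerosene:
408*0.78*(183 − T) = 607*2.01*(T − 41.1)
318.24(183 − T) = 1220.1(T − 41.1)
1538.3 T = 108383  ⇒  T ≈ 70.46 °C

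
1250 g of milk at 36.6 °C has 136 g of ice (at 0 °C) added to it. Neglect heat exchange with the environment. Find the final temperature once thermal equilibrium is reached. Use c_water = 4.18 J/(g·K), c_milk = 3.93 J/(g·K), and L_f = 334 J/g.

T_f ≈ 24.5 °C

Conservation of energy gives ΣQ = 0:
fusion: m_ice L_f = 136×334 = 45424; warm the meltwater: 568.48 T; milk: 4912.5(T − 36.6)
5481 T = 179798 − 45424 = 134374
T ≈ 24.52 °C — above 0 °C, consistent with complete melting.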